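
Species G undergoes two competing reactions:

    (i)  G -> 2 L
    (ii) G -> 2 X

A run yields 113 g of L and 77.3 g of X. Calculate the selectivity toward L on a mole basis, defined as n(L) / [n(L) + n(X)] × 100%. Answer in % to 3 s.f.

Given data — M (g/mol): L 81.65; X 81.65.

59.4 %

n(L) = 113 / 81.65 = 1.384 mol
n(X) = 77.3 / 81.65 = 0.9467 mol
selectivity = 1.384/(1.384+0.9467) × 100 = 59.38 %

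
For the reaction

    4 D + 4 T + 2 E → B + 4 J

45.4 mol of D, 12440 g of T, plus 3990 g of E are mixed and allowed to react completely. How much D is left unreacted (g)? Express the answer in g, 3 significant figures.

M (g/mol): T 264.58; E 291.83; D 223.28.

4030 g

n(D) = 45.40 mol
n(T) = 12440 / 264.58 = 47.02 mol
n(E) = 3990 / 291.83 = 13.67 mol
n/ν → D: 11.35, T: 11.76, E: 6.835; E is limiting.
D consumed = (4/2) × 13.67 = 27.34 mol
D remaining = 45.40 − 27.34 = 18.06 mol
mass = 18.06 × 223.28 = 4032 g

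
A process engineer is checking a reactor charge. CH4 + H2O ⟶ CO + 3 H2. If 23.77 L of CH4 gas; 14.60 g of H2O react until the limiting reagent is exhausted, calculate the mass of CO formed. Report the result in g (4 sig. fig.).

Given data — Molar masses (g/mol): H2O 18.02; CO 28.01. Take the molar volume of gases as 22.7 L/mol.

22.69 g

n(CH4) = 23.77 / 22.7 = 1.047 mol
n(H2O) = 14.60 / 18.02 = 0.8102 mol
n/ν → CH4: 1.047, H2O: 0.8102; H2O is limiting.
n(CO) = (1/1) × 0.8102 = 0.8102 mol
mass = 0.8102 × 28.01 = 22.69 g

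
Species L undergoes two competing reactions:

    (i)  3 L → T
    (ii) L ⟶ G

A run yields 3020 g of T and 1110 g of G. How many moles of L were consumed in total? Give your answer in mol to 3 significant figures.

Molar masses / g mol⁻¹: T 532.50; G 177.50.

23.3 mol

n(T) = 3020 / 532.50 = 5.671 mol
n(G) = 1110 / 177.50 = 6.254 mol
n(L) via (i) = (3/1)×5.671 = 17.01 mol
n(L) via (ii) = (1/1)×6.254 = 6.254 mol
total n(L) = 17.01 + 6.254 = 23.26 mol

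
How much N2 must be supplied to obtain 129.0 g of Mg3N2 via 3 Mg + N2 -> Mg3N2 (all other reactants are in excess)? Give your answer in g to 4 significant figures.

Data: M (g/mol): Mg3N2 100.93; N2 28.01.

n(Mg3N2) = 129.0 / 100.93 = 1.278 mol
n(N2) = (1/1) × 1.278 = 1.278 mol
mass = 1.278 × 28.01 = 35.80 g

35.80 g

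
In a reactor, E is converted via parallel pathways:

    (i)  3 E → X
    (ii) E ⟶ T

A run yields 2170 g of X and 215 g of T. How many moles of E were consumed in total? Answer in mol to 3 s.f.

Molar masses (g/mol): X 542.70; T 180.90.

n(X) = 2170 / 542.70 = 3.999 mol
n(T) = 215 / 180.90 = 1.189 mol
n(E) via (i) = (3/1)×3.999 = 12.00 mol
n(E) via (ii) = (1/1)×1.189 = 1.189 mol
total n(E) = 12.00 + 1.189 = 13.19 mol

13.2 mol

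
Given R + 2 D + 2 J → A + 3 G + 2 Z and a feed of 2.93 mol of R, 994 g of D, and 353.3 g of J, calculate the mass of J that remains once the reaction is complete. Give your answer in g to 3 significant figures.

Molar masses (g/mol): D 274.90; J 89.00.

n(R) = 2.930 mol
n(D) = 994.0 / 274.90 = 3.616 mol
n(J) = 353.3 / 89.00 = 3.970 mol
n/ν for R = 2.930/1 = 2.930
n/ν for D = 3.616/2 = 1.808
n/ν for J = 3.970/2 = 1.985
Smallest n/ν is D → limiting reagent.
J consumed = (2/2) × 3.616 = 3.616 mol
J remaining = 3.970 − 3.616 = 0.3540 mol
mass = 0.3540 × 89.00 = 31.51 g

31.5 g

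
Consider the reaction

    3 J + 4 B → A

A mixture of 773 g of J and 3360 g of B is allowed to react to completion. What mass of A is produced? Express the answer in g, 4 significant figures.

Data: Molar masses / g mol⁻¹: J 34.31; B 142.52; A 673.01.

n(J) = 773.0 / 34.31 = 22.53 mol
n(B) = 3360 / 142.52 = 23.58 mol
n/ν for J = 22.53/3 = 7.510
n/ν for B = 23.58/4 = 5.895
Smallest n/ν is B → limiting reagent.
n(A) = (1/4) × 23.58 = 5.895 mol
mass = 5.895 × 673.01 = 3967 g

3967 g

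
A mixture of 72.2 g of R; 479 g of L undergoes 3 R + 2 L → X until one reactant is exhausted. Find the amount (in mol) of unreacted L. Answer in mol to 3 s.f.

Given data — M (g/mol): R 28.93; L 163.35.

1.27 mol

n(R) = 72.20 / 28.93 = 2.496 mol
n(L) = 479.0 / 163.35 = 2.932 mol
n/ν for R = 2.496/3 = 0.8320
n/ν for L = 2.932/2 = 1.466
Smallest n/ν is R → limiting reagent.
L consumed = (2/3) × 2.496 = 1.664 mol
L remaining = 2.932 − 1.664 = 1.268 mol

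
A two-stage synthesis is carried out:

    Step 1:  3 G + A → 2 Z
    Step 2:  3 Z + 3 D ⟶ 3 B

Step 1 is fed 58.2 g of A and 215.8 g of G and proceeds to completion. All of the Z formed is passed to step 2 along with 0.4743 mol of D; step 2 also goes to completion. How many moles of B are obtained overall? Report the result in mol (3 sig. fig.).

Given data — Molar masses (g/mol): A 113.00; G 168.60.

Step 1:
n(A) = 58.20 / 113.00 = 0.5150 mol
n(G) = 215.8 / 168.60 = 1.280 mol
n/ν for A = 0.5150/1 = 0.5150
n/ν for G = 1.280/3 = 0.4267
Smallest n/ν is G → limiting reagent.
n(Z) produced = (2/3) × 1.280 = 0.8533 mol
Step 2:
n(Z) available = 0.8533 mol
n(D) = 0.4743 mol
n/ν for Z = 0.8533/3 = 0.2844
n/ν for D = 0.4743/3 = 0.1581
Smallest n/ν is D → limiting reagent.
n(B) = (3/3) × 0.4743 = 0.4743 mol

0.474 mol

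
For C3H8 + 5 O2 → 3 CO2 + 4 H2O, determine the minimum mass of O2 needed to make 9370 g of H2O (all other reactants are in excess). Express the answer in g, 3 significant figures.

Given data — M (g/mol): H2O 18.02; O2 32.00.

n(H2O) = 9370 / 18.02 = 520.0 mol
n(O2) = (5/4) × 520.0 = 650.0 mol
mass = 650.0 × 32.00 = 20800 g

20800 g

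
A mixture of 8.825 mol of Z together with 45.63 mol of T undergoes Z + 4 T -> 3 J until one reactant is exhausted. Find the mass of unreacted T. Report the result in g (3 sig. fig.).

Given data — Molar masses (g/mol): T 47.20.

n(Z) = 8.825 mol
n(T) = 45.63 mol
n/ν for Z = 8.825/1 = 8.825
n/ν for T = 45.63/4 = 11.41
Smallest n/ν is Z → limiting reagent.
T consumed = (4/1) × 8.825 = 35.30 mol
T remaining = 45.63 − 35.30 = 10.33 mol
mass = 10.33 × 47.20 = 487.6 g

488 g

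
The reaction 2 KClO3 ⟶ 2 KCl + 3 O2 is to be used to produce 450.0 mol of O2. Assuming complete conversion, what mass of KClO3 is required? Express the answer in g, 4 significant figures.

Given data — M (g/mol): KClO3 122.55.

n(O2) = 450.0 mol
n(KClO3) = (2/3) × 450.0 = 300.0 mol
mass = 300.0 × 122.55 = 36770 g

36770 g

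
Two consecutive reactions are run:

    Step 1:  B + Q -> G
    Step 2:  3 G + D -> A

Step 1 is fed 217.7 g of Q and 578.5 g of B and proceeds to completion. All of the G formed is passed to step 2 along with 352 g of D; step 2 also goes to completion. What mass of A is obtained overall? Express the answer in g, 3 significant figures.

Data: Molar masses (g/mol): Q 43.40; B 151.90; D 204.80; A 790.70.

1000 g

Step 1:
n(Q) = 217.7 / 43.40 = 5.016 mol
n(B) = 578.5 / 151.90 = 3.808 mol
n/ν for Q = 5.016/1 = 5.016
n/ν for B = 3.808/1 = 3.808
Smallest n/ν is B → limiting reagent.
n(G) produced = (1/1) × 3.808 = 3.808 mol
Step 2:
n(G) available = 3.808 mol
n(D) = 352.0 / 204.80 = 1.719 mol
n/ν for G = 3.808/3 = 1.269
n/ν for D = 1.719/1 = 1.719
Smallest n/ν is G → limiting reagent.
n(A) = (1/3) × 3.808 = 1.269 mol
mass = 1.269 × 790.70 = 1003 g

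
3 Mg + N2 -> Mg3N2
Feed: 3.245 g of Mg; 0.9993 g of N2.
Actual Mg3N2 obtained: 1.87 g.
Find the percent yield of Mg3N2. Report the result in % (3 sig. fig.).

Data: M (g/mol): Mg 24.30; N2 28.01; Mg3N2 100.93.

n(Mg) = 3.245 / 24.30 = 0.1335 mol
n(N2) = 0.9993 / 28.01 = 0.03568 mol
n/ν for Mg = 0.1335/3 = 0.04450
n/ν for N2 = 0.03568/1 = 0.03568
Smallest n/ν is N2 → limiting reagent.
theoretical n(Mg3N2) = (1/1) × 0.03568 = 0.03568 mol → 3.601 g
% yield = 1.87 / 3.601 × 100 = 51.93 %

51.9 %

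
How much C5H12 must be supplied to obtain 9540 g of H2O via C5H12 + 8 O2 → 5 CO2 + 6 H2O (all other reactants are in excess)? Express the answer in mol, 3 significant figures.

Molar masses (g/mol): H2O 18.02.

n(H2O) = 9540 / 18.02 = 529.4 mol
n(C5H12) = (1/6) × 529.4 = 88.23 mol

88.2 mol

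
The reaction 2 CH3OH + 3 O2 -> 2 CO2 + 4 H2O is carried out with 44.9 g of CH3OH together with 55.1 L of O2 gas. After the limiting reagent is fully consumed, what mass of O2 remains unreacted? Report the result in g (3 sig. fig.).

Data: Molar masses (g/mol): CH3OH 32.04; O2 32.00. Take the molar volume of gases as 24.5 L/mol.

n(CH3OH) = 44.90 / 32.04 = 1.401 mol
n(O2) = 55.10 / 24.5 = 2.249 mol
n/ν for CH3OH = 1.401/2 = 0.7005
n/ν for O2 = 2.249/3 = 0.7497
Smallest n/ν is CH3OH → limiting reagent.
O2 consumed = (3/2) × 1.401 = 2.102 mol
O2 remaining = 2.249 − 2.102 = 0.1470 mol
mass = 0.1470 × 32.00 = 4.704 g

4.70 g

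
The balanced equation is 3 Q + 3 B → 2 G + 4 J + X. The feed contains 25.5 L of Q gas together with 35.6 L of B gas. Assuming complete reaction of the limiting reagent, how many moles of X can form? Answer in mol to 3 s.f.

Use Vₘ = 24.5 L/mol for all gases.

n(Q) = 25.50 / 24.5 = 1.041 mol
n(B) = 35.60 / 24.5 = 1.453 mol
n/ν for Q = 1.041/3 = 0.3470
n/ν for B = 1.453/3 = 0.4843
Smallest n/ν is Q → limiting reagent.
n(X) = (1/3) × 1.041 = 0.3470 mol

0.347 mol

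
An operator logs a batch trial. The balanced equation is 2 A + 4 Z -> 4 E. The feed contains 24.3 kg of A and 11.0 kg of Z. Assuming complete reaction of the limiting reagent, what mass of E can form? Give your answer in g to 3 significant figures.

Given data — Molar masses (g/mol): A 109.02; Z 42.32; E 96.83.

25200 g

n(A) = 24.30×1000 / 109.02 = 222.9 mol
n(Z) = 11.00×1000 / 42.32 = 259.9 mol
n/ν → A: 111.5, Z: 64.98; Z is limiting.
n(E) = (4/4) × 259.9 = 259.9 mol
mass = 259.9 × 96.83 = 25170 g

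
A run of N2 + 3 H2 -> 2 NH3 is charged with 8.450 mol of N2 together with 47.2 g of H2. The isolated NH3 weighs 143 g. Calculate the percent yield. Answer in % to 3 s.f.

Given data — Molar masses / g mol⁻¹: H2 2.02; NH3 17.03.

n(N2) = 8.450 mol
n(H2) = 47.20 / 2.02 = 23.37 mol
n/ν → N2: 8.450, H2: 7.790; H2 is limiting.
theoretical n(NH3) = (2/3) × 23.37 = 15.58 mol → 265.3 g
% yield = 143 / 265.3 × 100 = 53.90 %

53.9 %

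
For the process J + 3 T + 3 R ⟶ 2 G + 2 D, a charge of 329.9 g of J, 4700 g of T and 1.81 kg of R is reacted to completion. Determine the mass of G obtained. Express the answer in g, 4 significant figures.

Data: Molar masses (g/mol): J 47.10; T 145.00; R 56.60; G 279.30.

n(J) = 329.9 / 47.10 = 7.004 mol
n(T) = 4700 / 145.00 = 32.41 mol
n(R) = 1.810×1000 / 56.60 = 31.98 mol
n/ν for J = 7.004/1 = 7.004
n/ν for T = 32.41/3 = 10.80
n/ν for R = 31.98/3 = 10.66
Smallest n/ν is J → limiting reagent.
n(G) = (2/1) × 7.004 = 14.01 mol
mass = 14.01 × 279.30 = 3913 g

3913 g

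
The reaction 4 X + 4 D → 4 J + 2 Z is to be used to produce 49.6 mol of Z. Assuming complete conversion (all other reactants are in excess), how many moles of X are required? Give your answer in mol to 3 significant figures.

n(Z) = 49.60 mol
n(X) = (4/2) × 49.60 = 99.20 mol

99.2 mol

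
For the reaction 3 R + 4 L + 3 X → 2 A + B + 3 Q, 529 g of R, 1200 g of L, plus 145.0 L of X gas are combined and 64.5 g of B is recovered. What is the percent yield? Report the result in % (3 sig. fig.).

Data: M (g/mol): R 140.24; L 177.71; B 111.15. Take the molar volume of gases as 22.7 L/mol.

n(R) = 529.0 / 140.24 = 3.772 mol
n(L) = 1200 / 177.71 = 6.753 mol
n(X) = 145.0 / 22.7 = 6.388 mol
n/ν → R: 1.257, L: 1.688, X: 2.129; R is limiting.
theoretical n(B) = (1/3) × 3.772 = 1.257 mol → 139.7 g
% yield = 64.5 / 139.7 × 100 = 46.17 %

46.2 %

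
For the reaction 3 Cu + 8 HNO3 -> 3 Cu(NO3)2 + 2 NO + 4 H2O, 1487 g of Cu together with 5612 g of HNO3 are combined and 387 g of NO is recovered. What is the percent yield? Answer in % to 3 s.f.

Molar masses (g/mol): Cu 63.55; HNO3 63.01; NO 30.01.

n(Cu) = 1487 / 63.55 = 23.40 mol
n(HNO3) = 5612 / 63.01 = 89.07 mol
n/ν → Cu: 7.800, HNO3: 11.13; Cu is limiting.
theoretical n(NO) = (2/3) × 23.40 = 15.60 mol → 468.2 g
% yield = 387 / 468.2 × 100 = 82.66 %

82.7 %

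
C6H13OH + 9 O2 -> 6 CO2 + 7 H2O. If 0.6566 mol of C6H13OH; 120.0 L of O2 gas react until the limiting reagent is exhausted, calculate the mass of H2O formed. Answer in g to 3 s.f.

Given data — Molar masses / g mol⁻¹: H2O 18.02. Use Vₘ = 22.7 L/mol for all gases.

n(C6H13OH) = 0.6566 mol
n(O2) = 120.0 / 22.7 = 5.286 mol
n/ν for C6H13OH = 0.6566/1 = 0.6566
n/ν for O2 = 5.286/9 = 0.5873
Smallest n/ν is O2 → limiting reagent.
n(H2O) = (7/9) × 5.286 = 4.111 mol
mass = 4.111 × 18.02 = 74.08 g

74.1 g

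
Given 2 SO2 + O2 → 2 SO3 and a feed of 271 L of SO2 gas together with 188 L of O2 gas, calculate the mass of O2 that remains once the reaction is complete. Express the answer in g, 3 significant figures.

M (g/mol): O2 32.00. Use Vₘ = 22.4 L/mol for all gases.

n(SO2) = 271.0 / 22.4 = 12.10 mol
n(O2) = 188.0 / 22.4 = 8.393 mol
n/ν for SO2 = 12.10/2 = 6.050
n/ν for O2 = 8.393/1 = 8.393
Smallest n/ν is SO2 → limiting reagent.
O2 consumed = (1/2) × 12.10 = 6.050 mol
O2 remaining = 8.393 − 6.050 = 2.343 mol
mass = 2.343 × 32.00 = 74.98 g

75.0 g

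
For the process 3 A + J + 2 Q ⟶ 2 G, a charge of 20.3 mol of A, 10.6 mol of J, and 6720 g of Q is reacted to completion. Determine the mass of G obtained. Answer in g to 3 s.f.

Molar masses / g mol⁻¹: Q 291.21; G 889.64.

n(A) = 20.30 mol
n(J) = 10.60 mol
n(Q) = 6720 / 291.21 = 23.08 mol
n/ν for A = 20.30/3 = 6.767
n/ν for J = 10.60/1 = 10.60
n/ν for Q = 23.08/2 = 11.54
Smallest n/ν is A → limiting reagent.
n(G) = (2/3) × 20.30 = 13.53 mol
mass = 13.53 × 889.64 = 12040 g

12000 g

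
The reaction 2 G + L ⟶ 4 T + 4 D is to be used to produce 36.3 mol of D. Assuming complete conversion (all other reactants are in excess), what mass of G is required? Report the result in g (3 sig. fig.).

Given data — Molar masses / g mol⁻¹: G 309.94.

n(D) = 36.30 mol
n(G) = (2/4) × 36.30 = 18.15 mol
mass = 18.15 × 309.94 = 5625 g

5630 g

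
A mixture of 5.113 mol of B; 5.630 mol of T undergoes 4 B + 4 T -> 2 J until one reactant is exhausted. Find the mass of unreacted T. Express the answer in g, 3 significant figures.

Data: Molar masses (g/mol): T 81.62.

n(B) = 5.113 mol
n(T) = 5.630 mol
n/ν → B: 1.278, T: 1.408; B is limiting.
T consumed = (4/4) × 5.113 = 5.113 mol
T remaining = 5.630 − 5.113 = 0.5170 mol
mass = 0.5170 × 81.62 = 42.20 g

42.2 g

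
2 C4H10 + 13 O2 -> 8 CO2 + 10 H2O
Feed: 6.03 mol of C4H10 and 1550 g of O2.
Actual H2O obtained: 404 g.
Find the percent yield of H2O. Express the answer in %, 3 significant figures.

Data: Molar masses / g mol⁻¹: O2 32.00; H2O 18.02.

74.4 %

n(C4H10) = 6.030 mol
n(O2) = 1550 / 32.00 = 48.44 mol
n/ν for C4H10 = 6.030/2 = 3.015
n/ν for O2 = 48.44/13 = 3.726
Smallest n/ν is C4H10 → limiting reagent.
theoretical n(H2O) = (10/2) × 6.030 = 30.15 mol → 543.3 g
% yield = 404 / 543.3 × 100 = 74.36 %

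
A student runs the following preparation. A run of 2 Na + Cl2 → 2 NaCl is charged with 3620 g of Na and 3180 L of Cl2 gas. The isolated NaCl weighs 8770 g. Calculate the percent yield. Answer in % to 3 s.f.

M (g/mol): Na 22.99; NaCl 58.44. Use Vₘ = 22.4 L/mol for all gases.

n(Na) = 3620 / 22.99 = 157.5 mol
n(Cl2) = 3180 / 22.4 = 142.0 mol
n/ν for Na = 157.5/2 = 78.75
n/ν for Cl2 = 142.0/1 = 142.0
Smallest n/ν is Na → limiting reagent.
theoretical n(NaCl) = (2/2) × 157.5 = 157.5 mol → 9204 g
% yield = 8770 / 9204 × 100 = 95.28 %

95.3 %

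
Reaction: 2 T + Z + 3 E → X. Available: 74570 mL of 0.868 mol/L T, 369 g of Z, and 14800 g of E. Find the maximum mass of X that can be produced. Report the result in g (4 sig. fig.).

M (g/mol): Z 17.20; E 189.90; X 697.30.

n(T) = 0.868 × 74570/1000 = 64.73 mol
n(Z) = 369.0 / 17.20 = 21.45 mol
n(E) = 14800 / 189.90 = 77.94 mol
n/ν for T = 64.73/2 = 32.37
n/ν for Z = 21.45/1 = 21.45
n/ν for E = 77.94/3 = 25.98
Smallest n/ν is Z → limiting reagent.
n(X) = (1/1) × 21.45 = 21.45 mol
mass = 21.45 × 697.30 = 14960 g

14960 g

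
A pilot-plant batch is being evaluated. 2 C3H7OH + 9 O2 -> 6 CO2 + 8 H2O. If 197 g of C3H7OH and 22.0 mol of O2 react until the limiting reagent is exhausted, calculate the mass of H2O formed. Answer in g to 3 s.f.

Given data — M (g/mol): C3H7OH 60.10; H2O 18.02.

n(C3H7OH) = 197.0 / 60.10 = 3.278 mol
n(O2) = 22.00 mol
n/ν for C3H7OH = 3.278/2 = 1.639
n/ν for O2 = 22.00/9 = 2.444
Smallest n/ν is C3H7OH → limiting reagent.
n(H2O) = (8/2) × 3.278 = 13.11 mol
mass = 13.11 × 18.02 = 236.2 g

236 g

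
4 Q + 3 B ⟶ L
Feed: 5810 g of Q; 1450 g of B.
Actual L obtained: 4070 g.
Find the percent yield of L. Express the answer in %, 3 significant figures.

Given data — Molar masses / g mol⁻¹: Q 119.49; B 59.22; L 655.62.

76.1 %

n(Q) = 5810 / 119.49 = 48.62 mol
n(B) = 1450 / 59.22 = 24.48 mol
n/ν for Q = 48.62/4 = 12.16
n/ν for B = 24.48/3 = 8.160
Smallest n/ν is B → limiting reagent.
theoretical n(L) = (1/3) × 24.48 = 8.160 mol → 5350 g
% yield = 4070 / 5350 × 100 = 76.07 %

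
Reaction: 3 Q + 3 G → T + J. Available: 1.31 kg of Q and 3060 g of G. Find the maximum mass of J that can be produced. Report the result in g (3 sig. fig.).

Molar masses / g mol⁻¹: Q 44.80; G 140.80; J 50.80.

n(Q) = 1.310×1000 / 44.80 = 29.24 mol
n(G) = 3060 / 140.80 = 21.73 mol
n/ν for Q = 29.24/3 = 9.747
n/ν for G = 21.73/3 = 7.243
Smallest n/ν is G → limiting reagent.
n(J) = (1/3) × 21.73 = 7.243 mol
mass = 7.243 × 50.80 = 367.9 g

368 g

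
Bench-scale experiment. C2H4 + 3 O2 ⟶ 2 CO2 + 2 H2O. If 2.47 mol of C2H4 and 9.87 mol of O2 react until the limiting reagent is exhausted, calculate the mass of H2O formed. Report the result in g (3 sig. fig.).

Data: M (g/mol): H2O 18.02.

n(C2H4) = 2.470 mol
n(O2) = 9.870 mol
n/ν → C2H4: 2.470, O2: 3.290; C2H4 is limiting.
n(H2O) = (2/1) × 2.470 = 4.940 mol
mass = 4.940 × 18.02 = 89.02 g

89.0 g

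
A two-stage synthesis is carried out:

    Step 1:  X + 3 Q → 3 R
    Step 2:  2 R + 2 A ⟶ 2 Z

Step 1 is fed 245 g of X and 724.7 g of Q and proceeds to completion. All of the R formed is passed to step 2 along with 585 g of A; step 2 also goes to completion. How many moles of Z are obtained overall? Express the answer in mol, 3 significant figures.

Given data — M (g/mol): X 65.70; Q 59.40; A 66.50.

8.80 mol

Step 1:
n(X) = 245.0 / 65.70 = 3.729 mol
n(Q) = 724.7 / 59.40 = 12.20 mol
n/ν for X = 3.729/1 = 3.729
n/ν for Q = 12.20/3 = 4.067
Smallest n/ν is X → limiting reagent.
n(R) produced = (3/1) × 3.729 = 11.19 mol
Step 2:
n(R) available = 11.19 mol
n(A) = 585.0 / 66.50 = 8.797 mol
n/ν for R = 11.19/2 = 5.595
n/ν for A = 8.797/2 = 4.399
Smallest n/ν is A → limiting reagent.
n(Z) = (2/2) × 8.797 = 8.797 mol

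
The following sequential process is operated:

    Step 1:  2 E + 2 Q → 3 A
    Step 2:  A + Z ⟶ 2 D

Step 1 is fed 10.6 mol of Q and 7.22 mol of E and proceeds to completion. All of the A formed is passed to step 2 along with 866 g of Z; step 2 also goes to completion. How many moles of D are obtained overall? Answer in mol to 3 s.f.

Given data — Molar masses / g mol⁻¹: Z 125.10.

Step 1:
n(Q) = 10.60 mol
n(E) = 7.220 mol
n/ν → Q: 5.300, E: 3.610; E is limiting.
n(A) produced = (3/2) × 7.220 = 10.83 mol
Step 2:
n(A) available = 10.83 mol
n(Z) = 866.0 / 125.10 = 6.922 mol
n/ν → A: 10.83, Z: 6.922; Z is limiting.
n(D) = (2/1) × 6.922 = 13.84 mol

13.8 mol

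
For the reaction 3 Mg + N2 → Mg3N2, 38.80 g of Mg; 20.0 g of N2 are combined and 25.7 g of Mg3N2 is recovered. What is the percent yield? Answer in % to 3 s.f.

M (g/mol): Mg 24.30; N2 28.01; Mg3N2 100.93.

47.8 %

n(Mg) = 38.80 / 24.30 = 1.597 mol
n(N2) = 20.00 / 28.01 = 0.7140 mol
n/ν → Mg: 0.5323, N2: 0.7140; Mg is limiting.
theoretical n(Mg3N2) = (1/3) × 1.597 = 0.5323 mol → 53.73 g
% yield = 25.7 / 53.73 × 100 = 47.83 %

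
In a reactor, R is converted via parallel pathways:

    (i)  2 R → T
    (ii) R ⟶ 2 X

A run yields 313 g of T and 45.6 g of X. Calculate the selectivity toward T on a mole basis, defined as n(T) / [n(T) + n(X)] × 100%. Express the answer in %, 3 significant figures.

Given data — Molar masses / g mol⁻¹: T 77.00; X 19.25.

n(T) = 313 / 77.00 = 4.065 mol
n(X) = 45.6 / 19.25 = 2.369 mol
selectivity = 4.065/(4.065+2.369) × 100 = 63.18 %

63.2 %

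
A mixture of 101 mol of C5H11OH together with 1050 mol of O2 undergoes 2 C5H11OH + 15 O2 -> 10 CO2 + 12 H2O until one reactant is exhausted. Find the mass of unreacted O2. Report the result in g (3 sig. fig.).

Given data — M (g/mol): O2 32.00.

n(C5H11OH) = 101.0 mol
n(O2) = 1050 mol
n/ν for C5H11OH = 101.0/2 = 50.50
n/ν for O2 = 1050/15 = 70.00
Smallest n/ν is C5H11OH → limiting reagent.
O2 consumed = (15/2) × 101.0 = 757.5 mol
O2 remaining = 1050 − 757.5 = 292.5 mol
mass = 292.5 × 32.00 = 9360 g

9360 g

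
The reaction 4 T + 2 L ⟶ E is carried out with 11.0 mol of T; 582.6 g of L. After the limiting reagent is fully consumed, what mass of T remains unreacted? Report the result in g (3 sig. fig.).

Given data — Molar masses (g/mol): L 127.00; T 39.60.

72.3 g

n(T) = 11.00 mol
n(L) = 582.6 / 127.00 = 4.587 mol
n/ν → T: 2.750, L: 2.294; L is limiting.
T consumed = (4/2) × 4.587 = 9.174 mol
T remaining = 11.00 − 9.174 = 1.826 mol
mass = 1.826 × 39.60 = 72.31 g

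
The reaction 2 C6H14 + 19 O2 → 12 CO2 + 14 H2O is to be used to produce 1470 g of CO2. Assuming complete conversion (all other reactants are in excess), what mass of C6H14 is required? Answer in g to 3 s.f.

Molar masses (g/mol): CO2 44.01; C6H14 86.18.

n(CO2) = 1470 / 44.01 = 33.40 mol
n(C6H14) = (2/12) × 33.40 = 5.567 mol
mass = 5.567 × 86.18 = 479.8 g

480 g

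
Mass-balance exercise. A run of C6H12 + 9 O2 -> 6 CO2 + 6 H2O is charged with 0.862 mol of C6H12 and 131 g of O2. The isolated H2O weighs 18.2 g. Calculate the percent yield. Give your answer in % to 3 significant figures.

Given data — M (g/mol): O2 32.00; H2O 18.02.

n(C6H12) = 0.8620 mol
n(O2) = 131.0 / 32.00 = 4.094 mol
n/ν for C6H12 = 0.8620/1 = 0.8620
n/ν for O2 = 4.094/9 = 0.4549
Smallest n/ν is O2 → limiting reagent.
theoretical n(H2O) = (6/9) × 4.094 = 2.729 mol → 49.18 g
% yield = 18.2 / 49.18 × 100 = 37.01 %

37.0 %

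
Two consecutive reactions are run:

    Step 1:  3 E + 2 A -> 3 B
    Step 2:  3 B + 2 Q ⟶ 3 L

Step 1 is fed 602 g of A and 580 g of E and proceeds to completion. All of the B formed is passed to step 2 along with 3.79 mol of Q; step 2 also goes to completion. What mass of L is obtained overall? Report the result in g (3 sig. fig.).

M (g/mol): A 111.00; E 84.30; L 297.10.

Step 1:
n(A) = 602.0 / 111.00 = 5.423 mol
n(E) = 580.0 / 84.30 = 6.880 mol
n/ν for A = 5.423/2 = 2.712
n/ν for E = 6.880/3 = 2.293
Smallest n/ν is E → limiting reagent.
n(B) produced = (3/3) × 6.880 = 6.880 mol
Step 2:
n(B) available = 6.880 mol
n(Q) = 3.790 mol
n/ν for B = 6.880/3 = 2.293
n/ν for Q = 3.790/2 = 1.895
Smallest n/ν is Q → limiting reagent.
n(L) = (3/2) × 3.790 = 5.685 mol
mass = 5.685 × 297.10 = 1689 g

1690 g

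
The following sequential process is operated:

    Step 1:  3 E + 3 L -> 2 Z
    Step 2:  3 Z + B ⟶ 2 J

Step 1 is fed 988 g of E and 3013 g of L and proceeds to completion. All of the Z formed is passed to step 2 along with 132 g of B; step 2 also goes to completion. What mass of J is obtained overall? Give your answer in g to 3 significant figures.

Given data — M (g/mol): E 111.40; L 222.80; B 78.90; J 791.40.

Step 1:
n(E) = 988.0 / 111.40 = 8.869 mol
n(L) = 3013 / 222.80 = 13.52 mol
n/ν for E = 8.869/3 = 2.956
n/ν for L = 13.52/3 = 4.507
Smallest n/ν is E → limiting reagent.
n(Z) produced = (2/3) × 8.869 = 5.913 mol
Step 2:
n(Z) available = 5.913 mol
n(B) = 132.0 / 78.90 = 1.673 mol
n/ν for Z = 5.913/3 = 1.971
n/ν for B = 1.673/1 = 1.673
Smallest n/ν is B → limiting reagent.
n(J) = (2/1) × 1.673 = 3.346 mol
mass = 3.346 × 791.40 = 2648 g

2650 g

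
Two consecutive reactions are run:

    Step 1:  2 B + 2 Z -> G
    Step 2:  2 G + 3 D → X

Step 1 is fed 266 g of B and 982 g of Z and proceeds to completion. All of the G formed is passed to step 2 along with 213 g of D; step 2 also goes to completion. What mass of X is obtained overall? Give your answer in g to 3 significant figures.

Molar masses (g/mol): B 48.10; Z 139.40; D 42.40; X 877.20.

1210 g

Step 1:
n(B) = 266.0 / 48.10 = 5.530 mol
n(Z) = 982.0 / 139.40 = 7.044 mol
n/ν → B: 2.765, Z: 3.522; B is limiting.
n(G) produced = (1/2) × 5.530 = 2.765 mol
Step 2:
n(G) available = 2.765 mol
n(D) = 213.0 / 42.40 = 5.024 mol
n/ν → G: 1.383, D: 1.675; G is limiting.
n(X) = (1/2) × 2.765 = 1.383 mol
mass = 1.383 × 877.20 = 1213 g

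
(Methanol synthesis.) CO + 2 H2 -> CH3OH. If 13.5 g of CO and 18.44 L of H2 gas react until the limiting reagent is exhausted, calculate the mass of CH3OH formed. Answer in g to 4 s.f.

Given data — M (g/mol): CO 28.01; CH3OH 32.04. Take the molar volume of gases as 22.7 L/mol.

13.01 g

n(CO) = 13.50 / 28.01 = 0.4820 mol
n(H2) = 18.44 / 22.7 = 0.8123 mol
n/ν for CO = 0.4820/1 = 0.4820
n/ν for H2 = 0.8123/2 = 0.4062
Smallest n/ν is H2 → limiting reagent.
n(CH3OH) = (1/2) × 0.8123 = 0.4062 mol
mass = 0.4062 × 32.04 = 13.01 g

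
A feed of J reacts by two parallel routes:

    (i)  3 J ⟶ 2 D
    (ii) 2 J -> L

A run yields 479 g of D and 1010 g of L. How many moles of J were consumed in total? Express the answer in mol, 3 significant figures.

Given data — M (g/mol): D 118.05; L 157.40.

n(D) = 479 / 118.05 = 4.058 mol
n(L) = 1010 / 157.40 = 6.417 mol
n(J) via (i) = (3/2)×4.058 = 6.087 mol
n(J) via (ii) = (2/1)×6.417 = 12.83 mol
total n(J) = 6.087 + 12.83 = 18.92 mol

18.9 mol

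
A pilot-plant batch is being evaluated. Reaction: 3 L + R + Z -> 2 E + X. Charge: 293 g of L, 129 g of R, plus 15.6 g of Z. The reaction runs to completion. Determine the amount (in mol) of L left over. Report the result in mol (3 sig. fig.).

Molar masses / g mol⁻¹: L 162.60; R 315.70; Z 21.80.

0.576 mol

n(L) = 293.0 / 162.60 = 1.802 mol
n(R) = 129.0 / 315.70 = 0.4086 mol
n(Z) = 15.60 / 21.80 = 0.7156 mol
n/ν for L = 1.802/3 = 0.6007
n/ν for R = 0.4086/1 = 0.4086
n/ν for Z = 0.7156/1 = 0.7156
Smallest n/ν is R → limiting reagent.
L consumed = (3/1) × 0.4086 = 1.226 mol
L remaining = 1.802 − 1.226 = 0.5760 mol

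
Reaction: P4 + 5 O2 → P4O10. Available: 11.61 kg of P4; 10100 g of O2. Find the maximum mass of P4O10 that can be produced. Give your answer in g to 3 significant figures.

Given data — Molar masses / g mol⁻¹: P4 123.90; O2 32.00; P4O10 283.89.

17900 g

n(P4) = 11.61×1000 / 123.90 = 93.70 mol
n(O2) = 10100 / 32.00 = 315.6 mol
n/ν for P4 = 93.70/1 = 93.70
n/ν for O2 = 315.6/5 = 63.12
Smallest n/ν is O2 → limiting reagent.
n(P4O10) = (1/5) × 315.6 = 63.12 mol
mass = 63.12 × 283.89 = 17920 g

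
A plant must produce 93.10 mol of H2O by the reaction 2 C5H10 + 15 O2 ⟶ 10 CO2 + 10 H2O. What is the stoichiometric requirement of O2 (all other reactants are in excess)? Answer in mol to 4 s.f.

n(H2O) = 93.10 mol
n(O2) = (15/10) × 93.10 = 139.7 mol

139.7 mol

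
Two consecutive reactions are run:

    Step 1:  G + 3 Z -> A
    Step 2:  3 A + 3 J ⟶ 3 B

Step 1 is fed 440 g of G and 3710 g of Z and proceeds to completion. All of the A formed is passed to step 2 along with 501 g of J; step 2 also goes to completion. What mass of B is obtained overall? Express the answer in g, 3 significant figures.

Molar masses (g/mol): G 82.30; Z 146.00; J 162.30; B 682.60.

2110 g

Step 1:
n(G) = 440.0 / 82.30 = 5.346 mol
n(Z) = 3710 / 146.00 = 25.41 mol
n/ν for G = 5.346/1 = 5.346
n/ν for Z = 25.41/3 = 8.470
Smallest n/ν is G → limiting reagent.
n(A) produced = (1/1) × 5.346 = 5.346 mol
Step 2:
n(A) available = 5.346 mol
n(J) = 501.0 / 162.30 = 3.087 mol
n/ν for A = 5.346/3 = 1.782
n/ν for J = 3.087/3 = 1.029
Smallest n/ν is J → limiting reagent.
n(B) = (3/3) × 3.087 = 3.087 mol
mass = 3.087 × 682.60 = 2107 g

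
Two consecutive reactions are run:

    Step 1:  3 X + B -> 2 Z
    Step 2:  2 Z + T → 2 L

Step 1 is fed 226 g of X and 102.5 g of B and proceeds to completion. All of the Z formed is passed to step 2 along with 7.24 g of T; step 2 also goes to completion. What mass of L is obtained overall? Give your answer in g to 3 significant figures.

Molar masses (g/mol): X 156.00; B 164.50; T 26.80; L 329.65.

Step 1:
n(X) = 226.0 / 156.00 = 1.449 mol
n(B) = 102.5 / 164.50 = 0.6231 mol
n/ν → X: 0.4830, B: 0.6231; X is limiting.
n(Z) produced = (2/3) × 1.449 = 0.9660 mol
Step 2:
n(Z) available = 0.9660 mol
n(T) = 7.240 / 26.80 = 0.2701 mol
n/ν → Z: 0.4830, T: 0.2701; T is limiting.
n(L) = (2/1) × 0.2701 = 0.5402 mol
mass = 0.5402 × 329.65 = 178.1 g

178 g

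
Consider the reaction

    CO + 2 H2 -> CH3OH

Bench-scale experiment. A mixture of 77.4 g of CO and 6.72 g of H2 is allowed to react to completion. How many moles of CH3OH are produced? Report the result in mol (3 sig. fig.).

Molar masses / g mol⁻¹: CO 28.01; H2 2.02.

1.66 mol

n(CO) = 77.40 / 28.01 = 2.763 mol
n(H2) = 6.720 / 2.02 = 3.327 mol
n/ν → CO: 2.763, H2: 1.664; H2 is limiting.
n(CH3OH) = (1/2) × 3.327 = 1.664 mol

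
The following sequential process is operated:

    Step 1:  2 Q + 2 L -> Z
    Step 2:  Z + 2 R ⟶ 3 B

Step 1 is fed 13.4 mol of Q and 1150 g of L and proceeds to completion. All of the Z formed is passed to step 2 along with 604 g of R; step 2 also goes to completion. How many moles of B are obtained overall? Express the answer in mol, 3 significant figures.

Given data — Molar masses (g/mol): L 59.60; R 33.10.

Step 1:
n(Q) = 13.40 mol
n(L) = 1150 / 59.60 = 19.30 mol
n/ν for Q = 13.40/2 = 6.700
n/ν for L = 19.30/2 = 9.650
Smallest n/ν is Q → limiting reagent.
n(Z) produced = (1/2) × 13.40 = 6.700 mol
Step 2:
n(Z) available = 6.700 mol
n(R) = 604.0 / 33.10 = 18.25 mol
n/ν for Z = 6.700/1 = 6.700
n/ν for R = 18.25/2 = 9.125
Smallest n/ν is Z → limiting reagent.
n(B) = (3/1) × 6.700 = 20.10 mol

20.1 mol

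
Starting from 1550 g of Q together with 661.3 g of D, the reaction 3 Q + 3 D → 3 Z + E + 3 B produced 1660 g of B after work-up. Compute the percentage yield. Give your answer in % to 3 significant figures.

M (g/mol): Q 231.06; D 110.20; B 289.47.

n(Q) = 1550 / 231.06 = 6.708 mol
n(D) = 661.3 / 110.20 = 6.001 mol
n/ν for Q = 6.708/3 = 2.236
n/ν for D = 6.001/3 = 2.000
Smallest n/ν is D → limiting reagent.
theoretical n(B) = (3/3) × 6.001 = 6.001 mol → 1737 g
% yield = 1660 / 1737 × 100 = 95.57 %

95.6 %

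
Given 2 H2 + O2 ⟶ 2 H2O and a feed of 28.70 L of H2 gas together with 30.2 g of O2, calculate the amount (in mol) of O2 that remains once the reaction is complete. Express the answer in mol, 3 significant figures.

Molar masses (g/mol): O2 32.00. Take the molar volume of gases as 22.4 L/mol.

0.303 mol

n(H2) = 28.70 / 22.4 = 1.281 mol
n(O2) = 30.20 / 32.00 = 0.9438 mol
n/ν → H2: 0.6405, O2: 0.9438; H2 is limiting.
O2 consumed = (1/2) × 1.281 = 0.6405 mol
O2 remaining = 0.9438 − 0.6405 = 0.3033 mol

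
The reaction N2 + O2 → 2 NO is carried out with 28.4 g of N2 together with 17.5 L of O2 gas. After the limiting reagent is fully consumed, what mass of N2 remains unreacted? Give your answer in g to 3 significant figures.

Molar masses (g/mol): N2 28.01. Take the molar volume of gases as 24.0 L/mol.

7.98 g

n(N2) = 28.40 / 28.01 = 1.014 mol
n(O2) = 17.50 / 24.0 = 0.7292 mol
n/ν → N2: 1.014, O2: 0.7292; O2 is limiting.
N2 consumed = (1/1) × 0.7292 = 0.7292 mol
N2 remaining = 1.014 − 0.7292 = 0.2848 mol
mass = 0.2848 × 28.01 = 7.977 g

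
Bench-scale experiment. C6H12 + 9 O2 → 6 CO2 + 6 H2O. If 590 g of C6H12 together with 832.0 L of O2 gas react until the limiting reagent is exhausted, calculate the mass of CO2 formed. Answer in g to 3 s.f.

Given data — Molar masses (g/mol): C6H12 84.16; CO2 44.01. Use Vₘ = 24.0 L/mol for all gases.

n(C6H12) = 590.0 / 84.16 = 7.010 mol
n(O2) = 832.0 / 24.0 = 34.67 mol
n/ν for C6H12 = 7.010/1 = 7.010
n/ν for O2 = 34.67/9 = 3.852
Smallest n/ν is O2 → limiting reagent.
n(CO2) = (6/9) × 34.67 = 23.11 mol
mass = 23.11 × 44.01 = 1017 g

1020 g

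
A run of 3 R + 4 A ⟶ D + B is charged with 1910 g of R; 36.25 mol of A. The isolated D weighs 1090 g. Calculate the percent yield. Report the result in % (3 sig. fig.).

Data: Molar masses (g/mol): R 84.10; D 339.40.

42.4 %

n(R) = 1910 / 84.10 = 22.71 mol
n(A) = 36.25 mol
n/ν for R = 22.71/3 = 7.570
n/ν for A = 36.25/4 = 9.063
Smallest n/ν is R → limiting reagent.
theoretical n(D) = (1/3) × 22.71 = 7.570 mol → 2569 g
% yield = 1090 / 2569 × 100 = 42.43 %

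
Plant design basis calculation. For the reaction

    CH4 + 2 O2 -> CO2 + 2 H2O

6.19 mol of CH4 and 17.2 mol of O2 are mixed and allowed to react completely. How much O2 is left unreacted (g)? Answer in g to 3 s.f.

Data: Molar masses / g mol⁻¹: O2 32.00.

154 g

n(CH4) = 6.190 mol
n(O2) = 17.20 mol
n/ν → CH4: 6.190, O2: 8.600; CH4 is limiting.
O2 consumed = (2/1) × 6.190 = 12.38 mol
O2 remaining = 17.20 − 12.38 = 4.820 mol
mass = 4.820 × 32.00 = 154.2 g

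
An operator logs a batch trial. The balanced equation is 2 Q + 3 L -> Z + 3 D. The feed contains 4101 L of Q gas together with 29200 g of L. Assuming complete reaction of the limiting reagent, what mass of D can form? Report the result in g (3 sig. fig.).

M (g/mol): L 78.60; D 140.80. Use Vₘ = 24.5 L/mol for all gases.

n(Q) = 4101 / 24.5 = 167.4 mol
n(L) = 29200 / 78.60 = 371.5 mol
n/ν → Q: 83.70, L: 123.8; Q is limiting.
n(D) = (3/2) × 167.4 = 251.1 mol
mass = 251.1 × 140.80 = 35350 g

35400 g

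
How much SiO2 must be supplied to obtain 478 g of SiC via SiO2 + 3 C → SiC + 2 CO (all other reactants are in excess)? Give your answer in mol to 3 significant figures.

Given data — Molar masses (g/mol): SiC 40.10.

11.9 mol

n(SiC) = 478 / 40.10 = 11.92 mol
n(SiO2) = (1/1) × 11.92 = 11.92 mol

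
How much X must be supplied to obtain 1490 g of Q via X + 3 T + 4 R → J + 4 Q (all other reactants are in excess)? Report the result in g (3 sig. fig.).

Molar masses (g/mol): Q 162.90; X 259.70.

594 g

n(Q) = 1490 / 162.90 = 9.147 mol
n(X) = (1/4) × 9.147 = 2.287 mol
mass = 2.287 × 259.70 = 593.9 g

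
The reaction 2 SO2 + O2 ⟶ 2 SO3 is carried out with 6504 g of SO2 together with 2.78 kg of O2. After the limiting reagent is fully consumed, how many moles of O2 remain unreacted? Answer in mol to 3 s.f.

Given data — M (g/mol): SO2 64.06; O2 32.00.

n(SO2) = 6504 / 64.06 = 101.5 mol
n(O2) = 2.780×1000 / 32.00 = 86.88 mol
n/ν → SO2: 50.75, O2: 86.88; SO2 is limiting.
O2 consumed = (1/2) × 101.5 = 50.75 mol
O2 remaining = 86.88 − 50.75 = 36.13 mol

36.1 mol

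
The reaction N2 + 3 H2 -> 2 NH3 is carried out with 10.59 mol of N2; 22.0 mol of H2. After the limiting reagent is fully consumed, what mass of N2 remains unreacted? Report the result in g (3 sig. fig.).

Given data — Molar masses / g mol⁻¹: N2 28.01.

91.2 g

n(N2) = 10.59 mol
n(H2) = 22.00 mol
n/ν for N2 = 10.59/1 = 10.59
n/ν for H2 = 22.00/3 = 7.333
Smallest n/ν is H2 → limiting reagent.
N2 consumed = (1/3) × 22.00 = 7.333 mol
N2 remaining = 10.59 − 7.333 = 3.257 mol
mass = 3.257 × 28.01 = 91.23 g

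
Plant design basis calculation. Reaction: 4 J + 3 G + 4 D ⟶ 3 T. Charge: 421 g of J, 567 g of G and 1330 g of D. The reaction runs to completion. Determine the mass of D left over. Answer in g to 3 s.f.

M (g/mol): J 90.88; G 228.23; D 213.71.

n(J) = 421.0 / 90.88 = 4.632 mol
n(G) = 567.0 / 228.23 = 2.484 mol
n(D) = 1330 / 213.71 = 6.223 mol
n/ν for J = 4.632/4 = 1.158
n/ν for G = 2.484/3 = 0.8280
n/ν for D = 6.223/4 = 1.556
Smallest n/ν is G → limiting reagent.
D consumed = (4/3) × 2.484 = 3.312 mol
D remaining = 6.223 − 3.312 = 2.911 mol
mass = 2.911 × 213.71 = 622.1 g

622 g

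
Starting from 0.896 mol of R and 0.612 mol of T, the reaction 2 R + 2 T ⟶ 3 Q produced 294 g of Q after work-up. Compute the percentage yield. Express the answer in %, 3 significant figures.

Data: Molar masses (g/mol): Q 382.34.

n(R) = 0.8960 mol
n(T) = 0.6120 mol
n/ν for R = 0.8960/2 = 0.4480
n/ν for T = 0.6120/2 = 0.3060
Smallest n/ν is T → limiting reagent.
theoretical n(Q) = (3/2) × 0.6120 = 0.9180 mol → 351.0 g
% yield = 294 / 351.0 × 100 = 83.76 %

83.8 %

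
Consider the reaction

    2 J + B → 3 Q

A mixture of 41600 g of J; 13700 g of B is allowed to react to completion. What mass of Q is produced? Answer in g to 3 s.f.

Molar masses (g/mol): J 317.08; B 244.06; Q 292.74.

49300 g

n(J) = 41600 / 317.08 = 131.2 mol
n(B) = 13700 / 244.06 = 56.13 mol
n/ν for J = 131.2/2 = 65.60
n/ν for B = 56.13/1 = 56.13
Smallest n/ν is B → limiting reagent.
n(Q) = (3/1) × 56.13 = 168.4 mol
mass = 168.4 × 292.74 = 49300 g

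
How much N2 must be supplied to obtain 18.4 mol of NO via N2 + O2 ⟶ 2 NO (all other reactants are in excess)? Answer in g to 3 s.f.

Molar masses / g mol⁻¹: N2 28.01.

n(NO) = 18.40 mol
n(N2) = (1/2) × 18.40 = 9.200 mol
mass = 9.200 × 28.01 = 257.7 g

258 g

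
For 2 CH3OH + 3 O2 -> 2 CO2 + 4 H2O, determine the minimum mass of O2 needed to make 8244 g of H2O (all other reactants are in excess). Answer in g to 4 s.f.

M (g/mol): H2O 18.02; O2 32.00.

n(H2O) = 8244 / 18.02 = 457.5 mol
n(O2) = (3/4) × 457.5 = 343.1 mol
mass = 343.1 × 32.00 = 10980 g

10980 g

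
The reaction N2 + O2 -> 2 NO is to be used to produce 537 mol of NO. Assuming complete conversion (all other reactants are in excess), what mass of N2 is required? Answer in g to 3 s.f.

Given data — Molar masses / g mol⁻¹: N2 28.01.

7520 g

n(NO) = 537.0 mol
n(N2) = (1/2) × 537.0 = 268.5 mol
mass = 268.5 × 28.01 = 7521 g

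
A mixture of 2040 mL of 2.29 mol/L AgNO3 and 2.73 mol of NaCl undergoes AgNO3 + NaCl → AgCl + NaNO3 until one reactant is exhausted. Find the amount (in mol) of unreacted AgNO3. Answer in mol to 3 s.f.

n(AgNO3) = 2.29 × 2040/1000 = 4.672 mol
n(NaCl) = 2.730 mol
n/ν → AgNO3: 4.672, NaCl: 2.730; NaCl is limiting.
AgNO3 consumed = (1/1) × 2.730 = 2.730 mol
AgNO3 remaining = 4.672 − 2.730 = 1.942 mol

1.94 mol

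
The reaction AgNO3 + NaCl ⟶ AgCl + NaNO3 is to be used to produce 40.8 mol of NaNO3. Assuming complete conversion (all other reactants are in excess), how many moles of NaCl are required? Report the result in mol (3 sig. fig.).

40.8 mol

n(NaNO3) = 40.80 mol
n(NaCl) = (1/1) × 40.80 = 40.80 mol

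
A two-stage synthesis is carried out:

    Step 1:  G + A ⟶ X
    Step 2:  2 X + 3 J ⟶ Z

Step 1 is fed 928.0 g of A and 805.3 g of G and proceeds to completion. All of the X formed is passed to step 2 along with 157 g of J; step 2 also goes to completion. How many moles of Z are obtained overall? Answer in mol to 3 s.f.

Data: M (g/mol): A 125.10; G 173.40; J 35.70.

Step 1:
n(A) = 928.0 / 125.10 = 7.418 mol
n(G) = 805.3 / 173.40 = 4.644 mol
n/ν for A = 7.418/1 = 7.418
n/ν for G = 4.644/1 = 4.644
Smallest n/ν is G → limiting reagent.
n(X) produced = (1/1) × 4.644 = 4.644 mol
Step 2:
n(X) available = 4.644 mol
n(J) = 157.0 / 35.70 = 4.398 mol
n/ν for X = 4.644/2 = 2.322
n/ν for J = 4.398/3 = 1.466
Smallest n/ν is J → limiting reagent.
n(Z) = (1/3) × 4.398 = 1.466 mol

1.47 mol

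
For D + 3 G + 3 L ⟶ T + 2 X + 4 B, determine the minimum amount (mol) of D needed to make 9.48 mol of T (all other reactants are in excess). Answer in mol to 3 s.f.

n(T) = 9.480 mol
n(D) = (1/1) × 9.480 = 9.480 mol

9.48 mol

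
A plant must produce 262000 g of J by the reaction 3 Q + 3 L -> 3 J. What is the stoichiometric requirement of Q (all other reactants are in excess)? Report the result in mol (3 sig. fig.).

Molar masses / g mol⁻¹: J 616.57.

n(J) = 262000 / 616.57 = 424.9 mol
n(Q) = (3/3) × 424.9 = 424.9 mol

425 mol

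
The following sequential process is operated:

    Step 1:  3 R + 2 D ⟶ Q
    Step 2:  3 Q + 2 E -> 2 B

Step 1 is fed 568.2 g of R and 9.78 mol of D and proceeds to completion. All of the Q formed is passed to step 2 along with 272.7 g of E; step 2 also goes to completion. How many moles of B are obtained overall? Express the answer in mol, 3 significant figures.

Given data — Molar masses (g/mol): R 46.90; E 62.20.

Step 1:
n(R) = 568.2 / 46.90 = 12.12 mol
n(D) = 9.780 mol
n/ν for R = 12.12/3 = 4.040
n/ν for D = 9.780/2 = 4.890
Smallest n/ν is R → limiting reagent.
n(Q) produced = (1/3) × 12.12 = 4.040 mol
Step 2:
n(Q) available = 4.040 mol
n(E) = 272.7 / 62.20 = 4.384 mol
n/ν for Q = 4.040/3 = 1.347
n/ν for E = 4.384/2 = 2.192
Smallest n/ν is Q → limiting reagent.
n(B) = (2/3) × 4.040 = 2.693 mol

2.69 mol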